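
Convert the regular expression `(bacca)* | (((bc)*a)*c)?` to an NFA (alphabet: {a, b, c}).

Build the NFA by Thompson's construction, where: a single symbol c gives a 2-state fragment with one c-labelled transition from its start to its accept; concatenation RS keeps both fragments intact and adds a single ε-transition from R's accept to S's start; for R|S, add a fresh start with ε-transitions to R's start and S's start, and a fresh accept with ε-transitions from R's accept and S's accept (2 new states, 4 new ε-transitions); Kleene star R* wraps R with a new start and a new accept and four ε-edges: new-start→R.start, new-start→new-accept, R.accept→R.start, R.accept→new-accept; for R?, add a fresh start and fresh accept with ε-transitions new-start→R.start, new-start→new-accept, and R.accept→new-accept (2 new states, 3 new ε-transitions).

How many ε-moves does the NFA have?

26

By structural recursion:
Each of the 9 symbol leaves contributes 0 ε-transitions.
  bacca = 4 ε-transitions
  (bacca)* = 8 ε-transitions
  bc = 1 ε-transition
  (bc)* = 5 ε-transitions
  (bc)*a = 6 ε-transitions
  ((bc)*a)* = 10 ε-transitions
  ((bc)*a)*c = 11 ε-transitions
  (((bc)*a)*c)? = 14 ε-transitions
  (bacca)* | (((bc)*a)*c)? = 26 ε-transitions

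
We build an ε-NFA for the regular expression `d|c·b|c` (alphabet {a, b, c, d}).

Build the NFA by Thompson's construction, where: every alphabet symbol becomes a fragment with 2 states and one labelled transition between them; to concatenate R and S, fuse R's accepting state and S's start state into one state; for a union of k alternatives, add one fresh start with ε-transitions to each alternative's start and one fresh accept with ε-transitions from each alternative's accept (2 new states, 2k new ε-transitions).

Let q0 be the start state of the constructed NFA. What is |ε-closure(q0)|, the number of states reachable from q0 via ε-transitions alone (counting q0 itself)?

Work bottom-up. For each fragment F, track |ε-closure(F.start)| and whether F's accept lies in that closure (i.e. whether F accepts ε). A single-symbol fragment has closure size 1 and does not accept ε.
  c·b — same as the first factor's closure: |ε-closure| = 1
  d|c·b|c — new start ε-reaches every alternative's start; none of them accept ε, so the new accept is not reached: |ε-closure| = 1 + 1 + 1 + 1 = 4

4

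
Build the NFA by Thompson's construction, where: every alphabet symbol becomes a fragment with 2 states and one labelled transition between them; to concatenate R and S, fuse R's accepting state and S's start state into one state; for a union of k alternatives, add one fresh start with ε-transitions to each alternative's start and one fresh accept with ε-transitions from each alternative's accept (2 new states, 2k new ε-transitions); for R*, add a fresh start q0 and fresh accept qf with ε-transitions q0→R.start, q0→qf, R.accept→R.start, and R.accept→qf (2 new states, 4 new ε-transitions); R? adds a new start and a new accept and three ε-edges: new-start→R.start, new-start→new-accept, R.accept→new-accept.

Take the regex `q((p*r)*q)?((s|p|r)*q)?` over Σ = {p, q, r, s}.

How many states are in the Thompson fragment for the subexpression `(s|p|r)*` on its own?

Fragment for `(s|p|r)*`:
Each of the 3 symbol leaves contributes a 2-state fragment.
  s|p|r — 8 states
  (s|p|r)* — 10 states

10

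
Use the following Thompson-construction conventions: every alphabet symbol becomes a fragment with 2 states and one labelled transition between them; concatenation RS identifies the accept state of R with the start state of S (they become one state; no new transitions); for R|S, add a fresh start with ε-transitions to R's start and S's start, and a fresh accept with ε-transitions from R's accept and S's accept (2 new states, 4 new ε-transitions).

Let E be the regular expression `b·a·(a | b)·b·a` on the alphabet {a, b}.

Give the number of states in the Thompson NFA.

10

Building bottom-up:
Each of the 6 symbol leaves contributes a 2-state fragment.
  a | b — 6 states
  b·a·(a | b)·b·a — 10 states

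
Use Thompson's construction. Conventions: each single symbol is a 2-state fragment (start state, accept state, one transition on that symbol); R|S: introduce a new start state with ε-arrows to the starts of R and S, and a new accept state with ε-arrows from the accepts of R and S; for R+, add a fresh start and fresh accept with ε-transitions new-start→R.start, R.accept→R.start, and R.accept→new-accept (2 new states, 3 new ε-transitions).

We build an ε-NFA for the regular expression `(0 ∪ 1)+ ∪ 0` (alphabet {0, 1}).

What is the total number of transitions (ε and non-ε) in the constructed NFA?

14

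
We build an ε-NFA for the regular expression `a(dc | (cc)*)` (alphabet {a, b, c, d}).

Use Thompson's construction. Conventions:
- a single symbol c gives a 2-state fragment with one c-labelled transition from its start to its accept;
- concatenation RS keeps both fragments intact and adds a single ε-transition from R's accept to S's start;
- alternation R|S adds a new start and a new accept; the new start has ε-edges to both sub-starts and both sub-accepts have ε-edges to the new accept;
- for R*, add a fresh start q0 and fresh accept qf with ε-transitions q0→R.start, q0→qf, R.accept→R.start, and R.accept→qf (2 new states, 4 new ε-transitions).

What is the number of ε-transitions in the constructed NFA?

Per subexpression:
Each of the 5 symbol leaves contributes 0 ε-transitions.
  dc = 1 ε-transition
  cc = 1 ε-transition
  (cc)* = 5 ε-transitions
  dc | (cc)* = 10 ε-transitions
  a(dc | (cc)*) = 11 ε-transitions

11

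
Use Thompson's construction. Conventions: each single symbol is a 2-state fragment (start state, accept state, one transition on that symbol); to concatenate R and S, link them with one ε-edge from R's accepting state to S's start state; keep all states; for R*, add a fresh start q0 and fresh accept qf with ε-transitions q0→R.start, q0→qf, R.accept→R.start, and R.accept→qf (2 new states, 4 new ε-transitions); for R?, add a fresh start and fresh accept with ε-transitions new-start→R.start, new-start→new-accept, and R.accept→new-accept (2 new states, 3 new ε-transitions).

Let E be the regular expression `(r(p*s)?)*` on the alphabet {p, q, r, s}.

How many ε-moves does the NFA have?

By structural recursion:
Each of the 3 symbol leaves contributes 0 ε-transitions.
  p* : 4 ε-transitions
  p*s : 5 ε-transitions
  (p*s)? : 8 ε-transitions
  r(p*s)? : 9 ε-transitions
  (r(p*s)?)* : 13 ε-transitions

13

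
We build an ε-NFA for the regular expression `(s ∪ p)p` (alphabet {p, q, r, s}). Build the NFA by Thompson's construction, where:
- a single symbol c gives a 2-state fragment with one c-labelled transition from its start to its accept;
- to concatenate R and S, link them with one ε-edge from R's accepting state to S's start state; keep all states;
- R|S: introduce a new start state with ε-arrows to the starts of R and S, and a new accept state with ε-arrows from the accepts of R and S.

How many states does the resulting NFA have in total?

8

By structural recursion:
Each of the 3 symbol leaves contributes a 2-state fragment.
  s ∪ p — 6 states
  (s ∪ p)p — 8 states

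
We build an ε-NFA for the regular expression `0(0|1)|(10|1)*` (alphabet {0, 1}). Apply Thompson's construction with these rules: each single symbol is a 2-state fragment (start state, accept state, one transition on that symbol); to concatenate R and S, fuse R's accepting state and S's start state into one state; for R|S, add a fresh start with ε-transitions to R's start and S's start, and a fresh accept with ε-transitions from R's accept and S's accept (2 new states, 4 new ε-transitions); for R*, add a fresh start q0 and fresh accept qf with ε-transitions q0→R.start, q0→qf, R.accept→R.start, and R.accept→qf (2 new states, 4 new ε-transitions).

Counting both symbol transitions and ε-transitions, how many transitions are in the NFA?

22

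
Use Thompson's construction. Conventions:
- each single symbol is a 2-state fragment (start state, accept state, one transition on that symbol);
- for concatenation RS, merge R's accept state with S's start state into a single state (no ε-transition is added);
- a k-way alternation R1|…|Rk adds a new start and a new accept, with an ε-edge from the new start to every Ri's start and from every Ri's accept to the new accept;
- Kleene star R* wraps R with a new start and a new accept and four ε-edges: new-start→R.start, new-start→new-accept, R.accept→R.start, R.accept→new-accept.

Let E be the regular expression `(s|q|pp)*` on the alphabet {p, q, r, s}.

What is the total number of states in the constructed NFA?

Building bottom-up:
Each of the 4 symbol leaves contributes a 2-state fragment.
  pp : 3 states
  s|q|pp : 9 states
  (s|q|pp)* : 11 states

11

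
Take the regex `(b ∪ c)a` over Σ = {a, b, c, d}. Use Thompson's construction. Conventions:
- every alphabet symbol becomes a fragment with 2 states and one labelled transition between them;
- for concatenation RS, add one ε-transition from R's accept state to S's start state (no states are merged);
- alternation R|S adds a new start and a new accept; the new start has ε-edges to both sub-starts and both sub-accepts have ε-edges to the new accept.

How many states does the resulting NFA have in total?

Bottom-up over the parse tree:
Each of the 3 symbol leaves contributes a 2-state fragment.
  b ∪ c → 6 states
  (b ∪ c)a → 8 states

8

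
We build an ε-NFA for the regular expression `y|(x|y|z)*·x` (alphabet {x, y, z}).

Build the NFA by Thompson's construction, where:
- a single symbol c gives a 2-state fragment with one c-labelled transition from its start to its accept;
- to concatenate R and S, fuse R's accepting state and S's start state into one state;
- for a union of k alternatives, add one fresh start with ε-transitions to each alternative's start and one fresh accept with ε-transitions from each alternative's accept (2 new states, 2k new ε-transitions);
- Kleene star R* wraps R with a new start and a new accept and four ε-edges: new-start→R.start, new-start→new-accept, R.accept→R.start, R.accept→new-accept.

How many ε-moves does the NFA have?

Building bottom-up:
Each of the 5 symbol leaves contributes 0 ε-transitions.
  x|y|z : 6 ε-transitions
  (x|y|z)* : 10 ε-transitions
  (x|y|z)*·x : 10 ε-transitions
  y|(x|y|z)*·x : 14 ε-transitions

14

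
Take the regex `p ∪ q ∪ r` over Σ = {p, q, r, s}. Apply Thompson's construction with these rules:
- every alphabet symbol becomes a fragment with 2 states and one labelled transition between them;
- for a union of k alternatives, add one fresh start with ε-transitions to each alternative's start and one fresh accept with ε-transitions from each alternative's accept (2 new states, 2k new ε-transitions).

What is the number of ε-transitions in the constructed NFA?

6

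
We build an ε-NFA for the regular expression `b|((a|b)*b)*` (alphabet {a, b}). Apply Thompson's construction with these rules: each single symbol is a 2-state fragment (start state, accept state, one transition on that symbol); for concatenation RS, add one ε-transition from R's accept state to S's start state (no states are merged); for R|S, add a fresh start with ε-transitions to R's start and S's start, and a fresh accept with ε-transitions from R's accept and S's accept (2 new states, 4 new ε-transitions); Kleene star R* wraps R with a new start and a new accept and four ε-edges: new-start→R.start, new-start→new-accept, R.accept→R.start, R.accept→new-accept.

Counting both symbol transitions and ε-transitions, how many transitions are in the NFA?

Bottom-up over the parse tree:
Each of the 4 symbol leaves contributes 1 transition (1 symbol, 0 ε).
  a|b : 6 transitions (2 symbol, 4 ε)
  (a|b)* : 10 transitions (2 symbol, 8 ε)
  (a|b)*b : 12 transitions (3 symbol, 9 ε)
  ((a|b)*b)* : 16 transitions (3 symbol, 13 ε)
  b|((a|b)*b)* : 21 transitions (4 symbol, 17 ε)

21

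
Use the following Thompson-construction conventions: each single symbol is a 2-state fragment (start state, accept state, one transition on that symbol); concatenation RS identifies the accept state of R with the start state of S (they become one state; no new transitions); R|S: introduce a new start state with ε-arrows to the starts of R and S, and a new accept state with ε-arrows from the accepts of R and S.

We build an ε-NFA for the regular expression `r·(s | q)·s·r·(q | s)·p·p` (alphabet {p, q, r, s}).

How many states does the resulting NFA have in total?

16

By structural recursion:
Each of the 9 symbol leaves contributes a 2-state fragment.
  s | q = 6 states
  q | s = 6 states
  r·(s | q)·s·r·(q | s)·p·p = 16 states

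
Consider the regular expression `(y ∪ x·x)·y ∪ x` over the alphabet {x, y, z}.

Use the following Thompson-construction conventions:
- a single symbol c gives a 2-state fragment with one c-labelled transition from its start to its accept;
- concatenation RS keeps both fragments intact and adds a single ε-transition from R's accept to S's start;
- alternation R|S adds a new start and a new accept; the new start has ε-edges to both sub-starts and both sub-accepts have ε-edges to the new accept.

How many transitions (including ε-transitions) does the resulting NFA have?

15

Per subexpression:
Each of the 5 symbol leaves contributes 1 transition (1 symbol, 0 ε).
  x·x : 3 transitions (2 symbol, 1 ε)
  y ∪ x·x : 8 transitions (3 symbol, 5 ε)
  (y ∪ x·x)·y : 10 transitions (4 symbol, 6 ε)
  (y ∪ x·x)·y ∪ x : 15 transitions (5 symbol, 10 ε)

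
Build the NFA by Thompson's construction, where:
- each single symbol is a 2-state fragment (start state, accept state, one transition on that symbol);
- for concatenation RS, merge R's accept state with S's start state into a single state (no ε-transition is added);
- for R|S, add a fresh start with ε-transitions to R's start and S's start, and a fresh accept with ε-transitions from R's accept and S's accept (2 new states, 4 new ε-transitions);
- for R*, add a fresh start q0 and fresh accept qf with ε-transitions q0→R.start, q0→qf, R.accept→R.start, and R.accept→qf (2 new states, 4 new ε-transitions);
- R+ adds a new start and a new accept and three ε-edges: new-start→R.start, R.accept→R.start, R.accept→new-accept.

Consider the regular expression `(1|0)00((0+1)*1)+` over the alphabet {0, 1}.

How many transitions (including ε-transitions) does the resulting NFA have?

Building bottom-up:
Each of the 7 symbol leaves contributes 1 transition (1 symbol, 0 ε).
  1|0 → 6 transitions (2 symbol, 4 ε)
  0+ → 4 transitions (1 symbol, 3 ε)
  0+1 → 5 transitions (2 symbol, 3 ε)
  (0+1)* → 9 transitions (2 symbol, 7 ε)
  (0+1)*1 → 10 transitions (3 symbol, 7 ε)
  ((0+1)*1)+ → 13 transitions (3 symbol, 10 ε)
  (1|0)00((0+1)*1)+ → 21 transitions (7 symbol, 14 ε)

21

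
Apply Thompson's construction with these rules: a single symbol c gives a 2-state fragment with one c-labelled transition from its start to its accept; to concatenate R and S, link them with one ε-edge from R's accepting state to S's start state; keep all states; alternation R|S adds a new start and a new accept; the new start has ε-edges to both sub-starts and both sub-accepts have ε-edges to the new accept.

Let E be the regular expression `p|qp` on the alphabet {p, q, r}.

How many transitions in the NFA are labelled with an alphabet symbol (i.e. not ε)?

3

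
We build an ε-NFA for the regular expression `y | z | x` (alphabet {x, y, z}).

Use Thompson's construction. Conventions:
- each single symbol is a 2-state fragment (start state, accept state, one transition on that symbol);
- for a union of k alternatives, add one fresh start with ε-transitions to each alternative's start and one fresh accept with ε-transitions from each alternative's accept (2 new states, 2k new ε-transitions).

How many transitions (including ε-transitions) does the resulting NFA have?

By structural recursion:
Each of the 3 symbol leaves contributes 1 transition (1 symbol, 0 ε).
  y | z | x — 9 transitions (3 symbol, 6 ε)

9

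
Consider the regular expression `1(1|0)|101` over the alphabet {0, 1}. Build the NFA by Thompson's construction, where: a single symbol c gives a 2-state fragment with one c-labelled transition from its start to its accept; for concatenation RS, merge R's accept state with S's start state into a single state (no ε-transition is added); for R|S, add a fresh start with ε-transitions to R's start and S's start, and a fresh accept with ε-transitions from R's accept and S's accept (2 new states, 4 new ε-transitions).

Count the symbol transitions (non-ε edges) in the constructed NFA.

6

Recursing over subexpressions:
Each of the 6 symbol leaves contributes exactly 1 symbol transition.
  1|0 — 2 symbol transitions
  1(1|0) — 3 symbol transitions
  101 — 3 symbol transitions
  1(1|0)|101 — 6 symbol transitions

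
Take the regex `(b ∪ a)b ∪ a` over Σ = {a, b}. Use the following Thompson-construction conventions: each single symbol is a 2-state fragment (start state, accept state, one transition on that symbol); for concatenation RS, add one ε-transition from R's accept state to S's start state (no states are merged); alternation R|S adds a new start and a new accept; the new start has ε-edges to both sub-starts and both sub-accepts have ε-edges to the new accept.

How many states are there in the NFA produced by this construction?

12

Building bottom-up:
Each of the 4 symbol leaves contributes a 2-state fragment.
  b ∪ a → 6 states
  (b ∪ a)b → 8 states
  (b ∪ a)b ∪ a → 12 states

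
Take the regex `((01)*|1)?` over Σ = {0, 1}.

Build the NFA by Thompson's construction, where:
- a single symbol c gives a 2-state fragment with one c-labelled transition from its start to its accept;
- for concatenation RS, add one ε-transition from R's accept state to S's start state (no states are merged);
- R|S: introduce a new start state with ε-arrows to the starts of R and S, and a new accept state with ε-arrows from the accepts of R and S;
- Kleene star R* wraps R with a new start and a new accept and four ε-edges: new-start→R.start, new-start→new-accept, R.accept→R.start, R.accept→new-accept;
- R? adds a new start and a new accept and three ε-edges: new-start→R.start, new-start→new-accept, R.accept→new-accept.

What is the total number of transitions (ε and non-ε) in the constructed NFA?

Per subexpression:
Each of the 3 symbol leaves contributes 1 transition (1 symbol, 0 ε).
  01 — 3 transitions (2 symbol, 1 ε)
  (01)* — 7 transitions (2 symbol, 5 ε)
  (01)*|1 — 12 transitions (3 symbol, 9 ε)
  ((01)*|1)? — 15 transitions (3 symbol, 12 ε)

15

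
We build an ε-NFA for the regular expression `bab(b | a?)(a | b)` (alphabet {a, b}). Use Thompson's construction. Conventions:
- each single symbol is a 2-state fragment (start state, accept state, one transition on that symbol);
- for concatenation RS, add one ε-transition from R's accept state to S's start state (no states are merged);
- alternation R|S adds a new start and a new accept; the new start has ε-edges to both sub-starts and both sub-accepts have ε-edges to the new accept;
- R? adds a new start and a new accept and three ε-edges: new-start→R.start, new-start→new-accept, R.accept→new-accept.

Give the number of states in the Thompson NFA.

20

Bottom-up over the parse tree:
Each of the 7 symbol leaves contributes a 2-state fragment.
  a? → 4 states
  b | a? → 8 states
  a | b → 6 states
  bab(b | a?)(a | b) → 20 states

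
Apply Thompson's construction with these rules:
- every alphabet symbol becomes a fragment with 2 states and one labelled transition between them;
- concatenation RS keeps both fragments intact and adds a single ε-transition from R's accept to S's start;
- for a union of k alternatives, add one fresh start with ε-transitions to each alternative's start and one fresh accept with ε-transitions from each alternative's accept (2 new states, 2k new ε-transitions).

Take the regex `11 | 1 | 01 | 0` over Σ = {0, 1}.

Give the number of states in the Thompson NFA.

14

Recursing over subexpressions:
Each of the 6 symbol leaves contributes a 2-state fragment.
  11 = 4 states
  01 = 4 states
  11 | 1 | 01 | 0 = 14 states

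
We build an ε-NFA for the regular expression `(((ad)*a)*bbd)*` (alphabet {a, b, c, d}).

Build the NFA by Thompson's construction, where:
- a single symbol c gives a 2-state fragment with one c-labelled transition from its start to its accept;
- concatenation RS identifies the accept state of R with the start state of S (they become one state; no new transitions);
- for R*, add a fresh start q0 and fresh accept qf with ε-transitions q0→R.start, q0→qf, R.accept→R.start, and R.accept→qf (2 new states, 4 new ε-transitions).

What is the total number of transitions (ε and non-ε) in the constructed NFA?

Bottom-up over the parse tree:
Each of the 6 symbol leaves contributes 1 transition (1 symbol, 0 ε).
  ad — 2 transitions (2 symbol, 0 ε)
  (ad)* — 6 transitions (2 symbol, 4 ε)
  (ad)*a — 7 transitions (3 symbol, 4 ε)
  ((ad)*a)* — 11 transitions (3 symbol, 8 ε)
  ((ad)*a)*bbd — 14 transitions (6 symbol, 8 ε)
  (((ad)*a)*bbd)* — 18 transitions (6 symbol, 12 ε)

18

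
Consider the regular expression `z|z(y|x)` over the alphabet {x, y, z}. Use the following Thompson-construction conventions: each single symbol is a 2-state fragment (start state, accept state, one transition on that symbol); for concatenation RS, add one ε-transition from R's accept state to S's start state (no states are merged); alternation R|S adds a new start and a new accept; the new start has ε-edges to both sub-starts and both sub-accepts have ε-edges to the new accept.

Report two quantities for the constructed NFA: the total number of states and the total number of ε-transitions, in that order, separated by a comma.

Bottom-up over the parse tree:
Each of the 4 symbol leaves contributes 2 states and 0 ε-transitions.
  y|x — 6 states, 4 ε-transitions
  z(y|x) — 8 states, 5 ε-transitions
  z|z(y|x) — 12 states, 9 ε-transitions

12, 9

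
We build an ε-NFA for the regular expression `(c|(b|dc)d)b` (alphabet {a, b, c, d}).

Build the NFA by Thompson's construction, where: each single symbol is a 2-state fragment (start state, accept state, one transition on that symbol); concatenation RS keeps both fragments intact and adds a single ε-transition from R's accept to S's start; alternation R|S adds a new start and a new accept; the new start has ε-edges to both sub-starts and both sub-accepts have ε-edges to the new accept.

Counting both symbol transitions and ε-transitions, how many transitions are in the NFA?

17

Bottom-up over the parse tree:
Each of the 6 symbol leaves contributes 1 transition (1 symbol, 0 ε).
  dc = 3 transitions (2 symbol, 1 ε)
  b|dc = 8 transitions (3 symbol, 5 ε)
  (b|dc)d = 10 transitions (4 symbol, 6 ε)
  c|(b|dc)d = 15 transitions (5 symbol, 10 ε)
  (c|(b|dc)d)b = 17 transitions (6 symbol, 11 ε)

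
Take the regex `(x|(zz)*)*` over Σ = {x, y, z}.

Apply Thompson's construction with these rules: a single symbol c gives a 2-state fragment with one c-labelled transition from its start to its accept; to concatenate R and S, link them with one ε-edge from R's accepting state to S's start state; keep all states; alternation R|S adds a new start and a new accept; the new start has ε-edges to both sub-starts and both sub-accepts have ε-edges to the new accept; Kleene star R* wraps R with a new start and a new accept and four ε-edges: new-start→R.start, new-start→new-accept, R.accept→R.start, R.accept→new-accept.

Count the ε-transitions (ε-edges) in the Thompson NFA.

Per subexpression:
Each of the 3 symbol leaves contributes 0 ε-transitions.
  zz : 1 ε-transition
  (zz)* : 5 ε-transitions
  x|(zz)* : 9 ε-transitions
  (x|(zz)*)* : 13 ε-transitions

13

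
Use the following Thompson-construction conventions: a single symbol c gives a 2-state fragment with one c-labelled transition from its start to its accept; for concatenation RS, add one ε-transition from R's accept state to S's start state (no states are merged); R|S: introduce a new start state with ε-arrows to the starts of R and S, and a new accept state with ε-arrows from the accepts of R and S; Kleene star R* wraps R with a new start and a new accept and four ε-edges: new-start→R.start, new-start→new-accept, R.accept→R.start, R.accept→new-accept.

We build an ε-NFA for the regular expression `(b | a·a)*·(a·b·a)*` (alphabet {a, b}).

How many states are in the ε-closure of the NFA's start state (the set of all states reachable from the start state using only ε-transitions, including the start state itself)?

8

Let C(F) = |ε-closure(F.start)| within fragment F, and note whether F accepts ε. Symbol fragments have C = 1 and do not accept ε. Then:
  a·a → |closure| equals the left operand's closure size = 1 (its accept is not ε-reachable, so the closure stops there)
  b | a·a → |closure| = 1 + 1 + 1 = 3 (the new accept is not ε-reachable since no branch accepts ε)
  (b | a·a)* → new start has ε-edges to the inner start and to the new accept, so |closure| = 2 + 3 = 5
  a·b·a → same as the first factor's closure: |closure| = 1
  (a·b·a)* → the star's fresh start ε-reaches both the body's start and the fresh accept: |closure| = 2 + 1 = 3
  (b | a·a)*·(a·b·a)* → |closure| = 5 + 3 = 8 (closure spills across the concat boundary because the left factor accepts ε)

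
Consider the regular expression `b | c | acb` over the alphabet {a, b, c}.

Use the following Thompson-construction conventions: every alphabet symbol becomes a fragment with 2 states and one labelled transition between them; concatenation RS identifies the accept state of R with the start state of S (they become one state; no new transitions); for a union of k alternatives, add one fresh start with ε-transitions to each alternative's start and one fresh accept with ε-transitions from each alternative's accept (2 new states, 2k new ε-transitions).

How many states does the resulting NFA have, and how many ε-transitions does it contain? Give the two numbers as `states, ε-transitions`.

Bottom-up over the parse tree:
Each of the 5 symbol leaves contributes 2 states and 0 ε-transitions.
  acb : 4 states, 0 ε-transitions
  b | c | acb : 10 states, 6 ε-transitions

10, 6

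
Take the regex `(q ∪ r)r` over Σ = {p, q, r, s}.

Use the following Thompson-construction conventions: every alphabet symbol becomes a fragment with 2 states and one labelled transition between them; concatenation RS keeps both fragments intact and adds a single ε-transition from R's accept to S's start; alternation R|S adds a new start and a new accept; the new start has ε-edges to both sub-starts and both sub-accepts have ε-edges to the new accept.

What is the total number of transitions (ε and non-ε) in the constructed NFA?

Building bottom-up:
Each of the 3 symbol leaves contributes 1 transition (1 symbol, 0 ε).
  q ∪ r — 6 transitions (2 symbol, 4 ε)
  (q ∪ r)r — 8 transitions (3 symbol, 5 ε)

8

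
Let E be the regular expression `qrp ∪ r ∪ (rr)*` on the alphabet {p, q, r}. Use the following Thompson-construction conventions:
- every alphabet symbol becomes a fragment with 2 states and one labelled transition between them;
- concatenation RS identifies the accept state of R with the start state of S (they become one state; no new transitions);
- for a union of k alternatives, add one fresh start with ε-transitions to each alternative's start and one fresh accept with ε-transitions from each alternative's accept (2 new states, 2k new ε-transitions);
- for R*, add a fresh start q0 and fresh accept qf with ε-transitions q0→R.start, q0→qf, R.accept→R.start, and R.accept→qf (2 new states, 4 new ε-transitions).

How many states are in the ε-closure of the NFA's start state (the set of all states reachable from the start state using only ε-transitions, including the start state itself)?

7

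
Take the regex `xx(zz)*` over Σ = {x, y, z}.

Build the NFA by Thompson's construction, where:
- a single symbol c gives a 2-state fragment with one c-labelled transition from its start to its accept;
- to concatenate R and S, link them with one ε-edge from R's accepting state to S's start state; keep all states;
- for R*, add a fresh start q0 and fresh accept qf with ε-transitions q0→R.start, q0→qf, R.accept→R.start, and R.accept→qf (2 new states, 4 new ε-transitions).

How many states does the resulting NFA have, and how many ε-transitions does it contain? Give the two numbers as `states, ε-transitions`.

Recursing over subexpressions:
Each of the 4 symbol leaves contributes 2 states and 0 ε-transitions.
  zz — 4 states, 1 ε-transition
  (zz)* — 6 states, 5 ε-transitions
  xx(zz)* — 10 states, 7 ε-transitions

10, 7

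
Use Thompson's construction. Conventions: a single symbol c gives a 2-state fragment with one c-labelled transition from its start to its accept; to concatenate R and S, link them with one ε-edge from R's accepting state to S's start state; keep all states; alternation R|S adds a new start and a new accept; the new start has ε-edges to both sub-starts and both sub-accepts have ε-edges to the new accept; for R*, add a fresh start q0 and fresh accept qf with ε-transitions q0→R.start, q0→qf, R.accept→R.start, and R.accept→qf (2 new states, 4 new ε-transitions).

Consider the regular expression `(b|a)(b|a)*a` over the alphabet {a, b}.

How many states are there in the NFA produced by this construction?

Bottom-up over the parse tree:
Each of the 5 symbol leaves contributes a 2-state fragment.
  b|a = 6 states
  b|a = 6 states
  (b|a)* = 8 states
  (b|a)(b|a)*a = 16 states

16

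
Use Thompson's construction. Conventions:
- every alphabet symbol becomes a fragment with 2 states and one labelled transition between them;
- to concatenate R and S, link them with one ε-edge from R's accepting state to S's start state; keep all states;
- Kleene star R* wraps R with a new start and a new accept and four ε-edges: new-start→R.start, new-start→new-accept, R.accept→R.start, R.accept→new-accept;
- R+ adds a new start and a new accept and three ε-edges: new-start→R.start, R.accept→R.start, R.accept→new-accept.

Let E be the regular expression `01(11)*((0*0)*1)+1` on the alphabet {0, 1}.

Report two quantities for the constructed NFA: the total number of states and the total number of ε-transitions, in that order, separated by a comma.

Building bottom-up:
Each of the 8 symbol leaves contributes 2 states and 0 ε-transitions.
  11 — 4 states, 1 ε-transition
  (11)* — 6 states, 5 ε-transitions
  0* — 4 states, 4 ε-transitions
  0*0 — 6 states, 5 ε-transitions
  (0*0)* — 8 states, 9 ε-transitions
  (0*0)*1 — 10 states, 10 ε-transitions
  ((0*0)*1)+ — 12 states, 13 ε-transitions
  01(11)*((0*0)*1)+1 — 24 states, 22 ε-transitions

24, 22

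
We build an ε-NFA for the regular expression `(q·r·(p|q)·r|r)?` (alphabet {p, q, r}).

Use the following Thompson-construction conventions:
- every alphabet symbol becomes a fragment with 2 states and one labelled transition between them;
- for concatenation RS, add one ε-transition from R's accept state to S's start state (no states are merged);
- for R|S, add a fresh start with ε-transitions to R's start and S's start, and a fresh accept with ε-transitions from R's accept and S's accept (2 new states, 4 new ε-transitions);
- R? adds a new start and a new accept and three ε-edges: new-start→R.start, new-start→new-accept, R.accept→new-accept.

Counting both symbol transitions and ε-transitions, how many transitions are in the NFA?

20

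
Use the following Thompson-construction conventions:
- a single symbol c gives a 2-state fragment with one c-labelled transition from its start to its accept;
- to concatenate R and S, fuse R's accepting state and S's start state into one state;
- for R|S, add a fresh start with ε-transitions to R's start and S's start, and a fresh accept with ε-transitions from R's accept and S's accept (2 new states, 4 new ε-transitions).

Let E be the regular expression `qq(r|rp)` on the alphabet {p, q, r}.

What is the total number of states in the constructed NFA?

9

Per subexpression:
Each of the 5 symbol leaves contributes a 2-state fragment.
  rp = 3 states
  r|rp = 7 states
  qq(r|rp) = 9 states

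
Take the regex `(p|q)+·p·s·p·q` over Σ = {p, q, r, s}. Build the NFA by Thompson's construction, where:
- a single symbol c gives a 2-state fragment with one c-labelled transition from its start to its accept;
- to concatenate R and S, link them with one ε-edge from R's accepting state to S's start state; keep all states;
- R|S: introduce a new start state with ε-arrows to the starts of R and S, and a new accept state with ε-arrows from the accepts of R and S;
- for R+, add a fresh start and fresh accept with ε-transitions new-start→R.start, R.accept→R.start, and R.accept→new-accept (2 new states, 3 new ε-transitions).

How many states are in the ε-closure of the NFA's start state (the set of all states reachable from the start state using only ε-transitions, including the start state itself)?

4

Work bottom-up. For each fragment F, track |ε-closure(F.start)| and whether F's accept lies in that closure (i.e. whether F accepts ε). A single-symbol fragment has closure size 1 and does not accept ε.
  p|q : new start ε-reaches every alternative's start; none of them accept ε, so the new accept is not reached: C = 1 + 1 + 1 = 3
  (p|q)+ : C = 1 + 3 = 4 (the body doesn't accept ε, so the new accept is not reached)
  (p|q)+·p·s·p·q : same as the first factor's closure: C = 4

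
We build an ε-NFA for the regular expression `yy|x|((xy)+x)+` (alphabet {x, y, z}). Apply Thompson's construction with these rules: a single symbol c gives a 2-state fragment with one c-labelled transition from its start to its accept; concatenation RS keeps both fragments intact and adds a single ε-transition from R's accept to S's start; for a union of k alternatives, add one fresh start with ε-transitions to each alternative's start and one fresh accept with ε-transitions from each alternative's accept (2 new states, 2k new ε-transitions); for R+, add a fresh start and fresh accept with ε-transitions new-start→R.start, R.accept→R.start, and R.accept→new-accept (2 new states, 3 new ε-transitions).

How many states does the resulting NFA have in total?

18

Per subexpression:
Each of the 6 symbol leaves contributes a 2-state fragment.
  yy : 4 states
  xy : 4 states
  (xy)+ : 6 states
  (xy)+x : 8 states
  ((xy)+x)+ : 10 states
  yy|x|((xy)+x)+ : 18 states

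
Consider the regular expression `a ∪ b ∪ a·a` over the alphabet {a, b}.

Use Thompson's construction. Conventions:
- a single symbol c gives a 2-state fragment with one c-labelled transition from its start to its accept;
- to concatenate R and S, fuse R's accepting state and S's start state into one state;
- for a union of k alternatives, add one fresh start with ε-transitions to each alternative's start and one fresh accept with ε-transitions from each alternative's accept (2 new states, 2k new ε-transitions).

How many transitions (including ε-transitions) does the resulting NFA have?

10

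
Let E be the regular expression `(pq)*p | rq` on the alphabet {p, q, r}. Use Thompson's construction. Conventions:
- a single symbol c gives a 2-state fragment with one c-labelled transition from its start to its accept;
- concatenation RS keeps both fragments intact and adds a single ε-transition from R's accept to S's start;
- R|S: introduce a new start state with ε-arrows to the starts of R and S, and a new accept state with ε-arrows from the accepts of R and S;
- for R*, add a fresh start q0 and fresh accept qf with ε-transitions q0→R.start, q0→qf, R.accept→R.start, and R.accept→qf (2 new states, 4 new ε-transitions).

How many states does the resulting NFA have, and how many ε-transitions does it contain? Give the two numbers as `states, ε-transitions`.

Recursing over subexpressions:
Each of the 5 symbol leaves contributes 2 states and 0 ε-transitions.
  pq → 4 states, 1 ε-transition
  (pq)* → 6 states, 5 ε-transitions
  (pq)*p → 8 states, 6 ε-transitions
  rq → 4 states, 1 ε-transition
  (pq)*p | rq → 14 states, 11 ε-transitions

14, 11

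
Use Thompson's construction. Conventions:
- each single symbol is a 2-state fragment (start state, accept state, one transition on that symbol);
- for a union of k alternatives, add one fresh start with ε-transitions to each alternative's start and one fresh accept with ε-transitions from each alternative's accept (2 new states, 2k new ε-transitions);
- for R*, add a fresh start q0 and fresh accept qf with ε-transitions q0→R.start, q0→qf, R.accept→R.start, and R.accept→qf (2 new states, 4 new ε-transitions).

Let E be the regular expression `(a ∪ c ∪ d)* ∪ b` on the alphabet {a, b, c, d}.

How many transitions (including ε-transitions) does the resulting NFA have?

18

Per subexpression:
Each of the 4 symbol leaves contributes 1 transition (1 symbol, 0 ε).
  a ∪ c ∪ d — 9 transitions (3 symbol, 6 ε)
  (a ∪ c ∪ d)* — 13 transitions (3 symbol, 10 ε)
  (a ∪ c ∪ d)* ∪ b — 18 transitions (4 symbol, 14 ε)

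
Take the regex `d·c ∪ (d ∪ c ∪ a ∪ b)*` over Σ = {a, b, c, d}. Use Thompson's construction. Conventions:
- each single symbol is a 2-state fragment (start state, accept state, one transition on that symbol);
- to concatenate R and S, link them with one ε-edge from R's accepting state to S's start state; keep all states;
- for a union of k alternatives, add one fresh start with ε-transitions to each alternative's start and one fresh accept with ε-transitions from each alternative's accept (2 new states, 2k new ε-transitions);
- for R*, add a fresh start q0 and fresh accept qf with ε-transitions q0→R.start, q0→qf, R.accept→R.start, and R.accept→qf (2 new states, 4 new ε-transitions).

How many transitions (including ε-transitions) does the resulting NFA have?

23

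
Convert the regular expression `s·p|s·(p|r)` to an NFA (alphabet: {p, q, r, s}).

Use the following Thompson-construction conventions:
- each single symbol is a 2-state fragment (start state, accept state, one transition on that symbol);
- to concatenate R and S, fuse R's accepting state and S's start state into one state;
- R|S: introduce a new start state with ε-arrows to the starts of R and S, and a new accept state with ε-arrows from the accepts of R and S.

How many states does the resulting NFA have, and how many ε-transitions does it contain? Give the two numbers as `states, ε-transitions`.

12, 8

Per subexpression:
Each of the 5 symbol leaves contributes 2 states and 0 ε-transitions.
  s·p — 3 states, 0 ε-transitions
  p|r — 6 states, 4 ε-transitions
  s·(p|r) — 7 states, 4 ε-transitions
  s·p|s·(p|r) — 12 states, 8 ε-transitions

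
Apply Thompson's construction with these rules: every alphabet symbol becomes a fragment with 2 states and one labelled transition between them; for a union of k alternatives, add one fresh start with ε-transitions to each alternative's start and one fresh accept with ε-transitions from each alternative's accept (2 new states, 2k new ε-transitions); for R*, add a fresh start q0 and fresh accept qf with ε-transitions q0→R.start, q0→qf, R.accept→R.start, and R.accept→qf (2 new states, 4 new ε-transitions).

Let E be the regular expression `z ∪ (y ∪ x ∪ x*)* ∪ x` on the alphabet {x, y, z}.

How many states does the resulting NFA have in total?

By structural recursion:
Each of the 5 symbol leaves contributes a 2-state fragment.
  x* — 4 states
  y ∪ x ∪ x* — 10 states
  (y ∪ x ∪ x*)* — 12 states
  z ∪ (y ∪ x ∪ x*)* ∪ x — 18 states

18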